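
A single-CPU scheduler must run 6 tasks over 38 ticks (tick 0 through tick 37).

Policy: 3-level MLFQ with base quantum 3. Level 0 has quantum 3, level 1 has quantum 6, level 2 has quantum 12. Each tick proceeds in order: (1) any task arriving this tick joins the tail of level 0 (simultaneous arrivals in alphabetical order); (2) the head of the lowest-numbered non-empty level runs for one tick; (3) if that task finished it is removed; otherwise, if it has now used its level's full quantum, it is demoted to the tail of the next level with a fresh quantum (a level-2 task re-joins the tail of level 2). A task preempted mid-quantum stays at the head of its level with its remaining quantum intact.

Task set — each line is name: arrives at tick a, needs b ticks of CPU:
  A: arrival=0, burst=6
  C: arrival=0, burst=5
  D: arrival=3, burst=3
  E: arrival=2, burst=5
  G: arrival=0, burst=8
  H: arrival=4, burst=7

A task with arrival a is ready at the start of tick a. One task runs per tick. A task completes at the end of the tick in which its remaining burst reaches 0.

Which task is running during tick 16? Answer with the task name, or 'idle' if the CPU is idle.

t=0: L0/L1/L2 = ACG/-/- → run A
t=1: L0/L1/L2 = ACG/-/- → run A
t=2: L0/L1/L2 = ACGE/-/- → run A
t=3: L0/L1/L2 = CGED/A/- → run C
t=4: L0/L1/L2 = CGEDH/A/- → run C
t=5: L0/L1/L2 = CGEDH/A/- → run C
t=6: L0/L1/L2 = GEDH/AC/- → run G
t=7: L0/L1/L2 = GEDH/AC/- → run G
t=8: L0/L1/L2 = GEDH/AC/- → run G
t=9: L0/L1/L2 = EDH/ACG/- → run E
t=10: L0/L1/L2 = EDH/ACG/- → run E
t=11: L0/L1/L2 = EDH/ACG/- → run E
t=12: L0/L1/L2 = DH/ACGE/- → run D
t=13: L0/L1/L2 = DH/ACGE/- → run D
t=14: L0/L1/L2 = DH/ACGE/- → run D
t=15: L0/L1/L2 = H/ACGE/- → run H
t=16: L0/L1/L2 = H/ACGE/- → run H
t=17: L0/L1/L2 = H/ACGE/- → run H
t=18: L0/L1/L2 = -/ACGEH/- → run A
t=19: L0/L1/L2 = -/ACGEH/- → run A
t=20: L0/L1/L2 = -/ACGEH/- → run A
t=21: L0/L1/L2 = -/CGEH/- → run C
t=22: L0/L1/L2 = -/CGEH/- → run C
t=23: L0/L1/L2 = -/GEH/- → run G
t=24: L0/L1/L2 = -/GEH/- → run G
t=25: L0/L1/L2 = -/GEH/- → run G
t=26: L0/L1/L2 = -/GEH/- → run G
t=27: L0/L1/L2 = -/GEH/- → run G
t=28: L0/L1/L2 = -/EH/- → run E
t=29: L0/L1/L2 = -/EH/- → run E
t=30: L0/L1/L2 = -/H/- → run H
t=31: L0/L1/L2 = -/H/- → run H
t=32: L0/L1/L2 = -/H/- → run H
t=33: L0/L1/L2 = -/H/- → run H
t=34: (idle)
t=35: (idle)
t=36: (idle)
t=37: (idle)

running at tick 16 = H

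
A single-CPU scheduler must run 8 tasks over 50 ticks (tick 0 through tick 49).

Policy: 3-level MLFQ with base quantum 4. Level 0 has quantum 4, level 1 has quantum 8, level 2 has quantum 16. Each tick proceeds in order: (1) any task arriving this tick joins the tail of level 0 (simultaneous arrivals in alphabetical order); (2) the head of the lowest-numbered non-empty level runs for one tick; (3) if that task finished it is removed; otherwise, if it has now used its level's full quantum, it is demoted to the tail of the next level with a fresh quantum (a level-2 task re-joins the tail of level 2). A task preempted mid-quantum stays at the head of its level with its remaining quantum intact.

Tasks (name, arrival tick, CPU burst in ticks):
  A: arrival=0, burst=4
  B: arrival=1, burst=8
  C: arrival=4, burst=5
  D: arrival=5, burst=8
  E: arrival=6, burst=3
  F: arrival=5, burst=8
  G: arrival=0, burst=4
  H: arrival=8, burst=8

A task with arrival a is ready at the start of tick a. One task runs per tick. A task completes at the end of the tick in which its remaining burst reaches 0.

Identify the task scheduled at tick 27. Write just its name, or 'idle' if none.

running at tick 27 = H

t=0: L0/L1/L2 = AG/-/- → run A
t=1: L0/L1/L2 = AGB/-/- → run A
t=2: L0/L1/L2 = AGB/-/- → run A
t=3: L0/L1/L2 = AGB/-/- → run A
t=4: L0/L1/L2 = GBC/-/- → run G
t=5: L0/L1/L2 = GBCDF/-/- → run G
t=6: L0/L1/L2 = GBCDFE/-/- → run G
t=7: L0/L1/L2 = GBCDFE/-/- → run G
t=8: L0/L1/L2 = BCDFEH/-/- → run B
t=9: L0/L1/L2 = BCDFEH/-/- → run B
t=10: L0/L1/L2 = BCDFEH/-/- → run B
t=11: L0/L1/L2 = BCDFEH/-/- → run B
t=12: L0/L1/L2 = CDFEH/B/- → run C
t=13: L0/L1/L2 = CDFEH/B/- → run C
t=14: L0/L1/L2 = CDFEH/B/- → run C
t=15: L0/L1/L2 = CDFEH/B/- → run C
t=16: L0/L1/L2 = DFEH/BC/- → run D
t=17: L0/L1/L2 = DFEH/BC/- → run D
t=18: L0/L1/L2 = DFEH/BC/- → run D
t=19: L0/L1/L2 = DFEH/BC/- → run D
t=20: L0/L1/L2 = FEH/BCD/- → run F
t=21: L0/L1/L2 = FEH/BCD/- → run F
t=22: L0/L1/L2 = FEH/BCD/- → run F
t=23: L0/L1/L2 = FEH/BCD/- → run F
t=24: L0/L1/L2 = EH/BCDF/- → run E
t=25: L0/L1/L2 = EH/BCDF/- → run E
t=26: L0/L1/L2 = EH/BCDF/- → run E
t=27: L0/L1/L2 = H/BCDF/- → run H
t=28: L0/L1/L2 = H/BCDF/- → run H
t=29: L0/L1/L2 = H/BCDF/- → run H
t=30: L0/L1/L2 = H/BCDF/- → run H
t=31: L0/L1/L2 = -/BCDFH/- → run B
t=32: L0/L1/L2 = -/BCDFH/- → run B
t=33: L0/L1/L2 = -/BCDFH/- → run B
t=34: L0/L1/L2 = -/BCDFH/- → run B
t=35: L0/L1/L2 = -/CDFH/- → run C
t=36: L0/L1/L2 = -/DFH/- → run D
t=37: L0/L1/L2 = -/DFH/- → run D
t=38: L0/L1/L2 = -/DFH/- → run D
t=39: L0/L1/L2 = -/DFH/- → run D
t=40: L0/L1/L2 = -/FH/- → run F
t=41: L0/L1/L2 = -/FH/- → run F
t=42: L0/L1/L2 = -/FH/- → run F
t=43: L0/L1/L2 = -/FH/- → run F
t=44: L0/L1/L2 = -/H/- → run H
t=45: L0/L1/L2 = -/H/- → run H
t=46: L0/L1/L2 = -/H/- → run H
t=47: L0/L1/L2 = -/H/- → run H
t=48: (idle)
t=49: (idle)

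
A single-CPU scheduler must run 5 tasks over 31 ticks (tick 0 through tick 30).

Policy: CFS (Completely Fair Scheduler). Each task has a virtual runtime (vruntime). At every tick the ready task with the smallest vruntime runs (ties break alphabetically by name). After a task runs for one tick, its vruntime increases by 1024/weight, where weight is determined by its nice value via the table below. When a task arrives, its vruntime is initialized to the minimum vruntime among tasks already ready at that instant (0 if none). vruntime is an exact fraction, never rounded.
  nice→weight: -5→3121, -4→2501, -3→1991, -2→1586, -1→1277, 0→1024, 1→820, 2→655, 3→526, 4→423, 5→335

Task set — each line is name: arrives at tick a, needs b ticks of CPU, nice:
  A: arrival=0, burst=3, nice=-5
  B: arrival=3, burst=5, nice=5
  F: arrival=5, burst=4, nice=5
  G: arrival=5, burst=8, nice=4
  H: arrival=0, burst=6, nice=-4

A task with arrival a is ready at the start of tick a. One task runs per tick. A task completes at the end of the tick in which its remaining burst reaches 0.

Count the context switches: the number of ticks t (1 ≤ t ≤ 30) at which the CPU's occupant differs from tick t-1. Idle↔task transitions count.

t=0: vr[A=0 H=0] → run A
t=1: vr[A=1024/3121 H=0] → run H
t=2: vr[A=1024/3121 H=1024/2501] → run A
t=3: vr[A=2048/3121 B=1024/2501 H=1024/2501] → run B
t=4: vr[A=2048/3121 B=2904064/837835 H=1024/2501] → run H
t=5: vr[A=2048/3121 B=2904064/837835 F=2048/3121 G=2048/3121 H=2048/2501] → run A
t=6: vr[B=2904064/837835 F=2048/3121 G=2048/3121 H=2048/2501] → run F
t=7: vr[B=2904064/837835 F=3881984/1045535 G=2048/3121 H=2048/2501] → run G
t=8: vr[B=2904064/837835 F=3881984/1045535 G=4062208/1320183 H=2048/2501] → run H
t=9: vr[B=2904064/837835 F=3881984/1045535 G=4062208/1320183 H=3072/2501] → run H
t=10: vr[B=2904064/837835 F=3881984/1045535 G=4062208/1320183 H=4096/2501] → run H
t=11: vr[B=2904064/837835 F=3881984/1045535 G=4062208/1320183 H=5120/2501] → run H
t=12: vr[B=2904064/837835 F=3881984/1045535 G=4062208/1320183] → run G
t=13: vr[B=2904064/837835 F=3881984/1045535 G=7258112/1320183] → run B
t=14: vr[B=5465088/837835 F=3881984/1045535 G=7258112/1320183] → run F
t=15: vr[B=5465088/837835 F=7077888/1045535 G=7258112/1320183] → run G
t=16: vr[B=5465088/837835 F=7077888/1045535 G=3484672/440061] → run B
t=17: vr[B=8026112/837835 F=7077888/1045535 G=3484672/440061] → run F
t=18: vr[B=8026112/837835 F=10273792/1045535 G=3484672/440061] → run G
t=19: vr[B=8026112/837835 F=10273792/1045535 G=13649920/1320183] → run B
t=20: vr[B=10587136/837835 F=10273792/1045535 G=13649920/1320183] → run F
t=21: vr[B=10587136/837835 G=13649920/1320183] → run G
t=22: vr[B=10587136/837835 G=16845824/1320183] → run B
t=23: vr[G=16845824/1320183] → run G
t=24: vr[G=6680576/440061] → run G
t=25: vr[G=23237632/1320183] → run G
t=26: (idle)
t=27: (idle)
t=28: (idle)
t=29: (idle)
t=30: (idle)

context switches = 21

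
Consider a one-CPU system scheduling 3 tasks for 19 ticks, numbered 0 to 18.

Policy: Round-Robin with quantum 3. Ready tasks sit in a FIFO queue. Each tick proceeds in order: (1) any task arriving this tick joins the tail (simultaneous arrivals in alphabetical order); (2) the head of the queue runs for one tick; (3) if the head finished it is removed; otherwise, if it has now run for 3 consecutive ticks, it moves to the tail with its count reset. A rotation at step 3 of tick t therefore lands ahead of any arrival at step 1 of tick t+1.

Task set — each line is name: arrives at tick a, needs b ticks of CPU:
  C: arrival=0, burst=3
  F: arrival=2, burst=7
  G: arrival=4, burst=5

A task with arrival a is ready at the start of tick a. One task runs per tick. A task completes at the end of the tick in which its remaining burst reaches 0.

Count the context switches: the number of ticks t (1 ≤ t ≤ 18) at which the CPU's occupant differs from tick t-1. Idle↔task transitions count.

t=0: queue=[C] q_used=0 → run C
t=1: queue=[C] q_used=1 → run C
t=2: queue=[C,F] q_used=2 → run C
t=3: queue=[F] q_used=0 → run F
t=4: queue=[F,G] q_used=1 → run F
t=5: queue=[F,G] q_used=2 → run F
t=6: queue=[G,F] q_used=0 → run G
t=7: queue=[G,F] q_used=1 → run G
t=8: queue=[G,F] q_used=2 → run G
t=9: queue=[F,G] q_used=0 → run F
t=10: queue=[F,G] q_used=1 → run F
t=11: queue=[F,G] q_used=2 → run F
t=12: queue=[G,F] q_used=0 → run G
t=13: queue=[G,F] q_used=1 → run G
t=14: queue=[F] q_used=0 → run F
t=15: (idle)
t=16: (idle)
t=17: (idle)
t=18: (idle)

context switches = 6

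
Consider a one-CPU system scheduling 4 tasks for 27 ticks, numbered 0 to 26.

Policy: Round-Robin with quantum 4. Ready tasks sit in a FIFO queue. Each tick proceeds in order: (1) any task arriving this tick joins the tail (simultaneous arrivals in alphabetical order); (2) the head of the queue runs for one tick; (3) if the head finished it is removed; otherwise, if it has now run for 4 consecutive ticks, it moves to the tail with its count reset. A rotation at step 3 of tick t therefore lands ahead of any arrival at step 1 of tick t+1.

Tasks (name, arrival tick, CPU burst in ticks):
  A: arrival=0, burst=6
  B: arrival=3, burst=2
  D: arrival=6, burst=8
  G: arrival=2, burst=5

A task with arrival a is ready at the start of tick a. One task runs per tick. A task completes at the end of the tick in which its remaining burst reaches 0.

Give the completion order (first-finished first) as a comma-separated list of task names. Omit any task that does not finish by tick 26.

t=0: queue=[A] q_used=0 → run A
t=1: queue=[A] q_used=1 → run A
t=2: queue=[A,G] q_used=2 → run A
t=3: queue=[A,G,B] q_used=3 → run A
t=4: queue=[G,B,A] q_used=0 → run G
t=5: queue=[G,B,A] q_used=1 → run G
t=6: queue=[G,B,A,D] q_used=2 → run G
t=7: queue=[G,B,A,D] q_used=3 → run G
t=8: queue=[B,A,D,G] q_used=0 → run B
t=9: queue=[B,A,D,G] q_used=1 → run B
t=10: queue=[A,D,G] q_used=0 → run A
t=11: queue=[A,D,G] q_used=1 → run A
t=12: queue=[D,G] q_used=0 → run D
t=13: queue=[D,G] q_used=1 → run D
t=14: queue=[D,G] q_used=2 → run D
t=15: queue=[D,G] q_used=3 → run D
t=16: queue=[G,D] q_used=0 → run G
t=17: queue=[D] q_used=0 → run D
t=18: queue=[D] q_used=1 → run D
t=19: queue=[D] q_used=2 → run D
t=20: queue=[D] q_used=3 → run D
t=21: (idle)
t=22: (idle)
t=23: (idle)
t=24: (idle)
t=25: (idle)
t=26: (idle)

completion order = B, A, G, D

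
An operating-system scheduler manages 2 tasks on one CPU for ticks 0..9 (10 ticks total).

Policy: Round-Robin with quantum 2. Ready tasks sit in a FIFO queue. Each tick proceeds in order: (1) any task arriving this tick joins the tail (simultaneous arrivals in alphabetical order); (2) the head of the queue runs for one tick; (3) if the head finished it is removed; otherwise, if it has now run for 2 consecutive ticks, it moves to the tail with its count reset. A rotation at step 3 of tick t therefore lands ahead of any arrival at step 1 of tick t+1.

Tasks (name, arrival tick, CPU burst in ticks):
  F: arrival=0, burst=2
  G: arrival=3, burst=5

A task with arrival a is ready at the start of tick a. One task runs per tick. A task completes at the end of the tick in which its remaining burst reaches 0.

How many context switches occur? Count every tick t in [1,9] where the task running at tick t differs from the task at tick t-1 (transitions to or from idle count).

t=0: queue=[F] q_used=0 → run F
t=1: queue=[F] q_used=1 → run F
t=2: (idle)
t=3: queue=[G] q_used=0 → run G
t=4: queue=[G] q_used=1 → run G
t=5: queue=[G] q_used=0 → run G
t=6: queue=[G] q_used=1 → run G
t=7: queue=[G] q_used=0 → run G
t=8: (idle)
t=9: (idle)

context switches = 3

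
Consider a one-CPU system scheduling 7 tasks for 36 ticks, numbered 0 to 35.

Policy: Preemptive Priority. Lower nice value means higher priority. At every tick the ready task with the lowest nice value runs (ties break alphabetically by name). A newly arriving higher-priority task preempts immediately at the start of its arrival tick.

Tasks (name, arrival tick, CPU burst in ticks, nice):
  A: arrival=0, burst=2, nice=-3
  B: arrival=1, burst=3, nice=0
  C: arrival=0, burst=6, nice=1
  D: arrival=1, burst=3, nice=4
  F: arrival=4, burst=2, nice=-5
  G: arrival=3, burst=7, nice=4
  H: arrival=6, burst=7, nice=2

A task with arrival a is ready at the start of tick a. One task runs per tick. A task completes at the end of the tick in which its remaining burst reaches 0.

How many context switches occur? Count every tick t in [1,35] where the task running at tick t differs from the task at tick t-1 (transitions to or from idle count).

t=0: ready={A,C} → run A
t=1: ready={A,B,C,D} → run A
t=2: ready={B,C,D} → run B
t=3: ready={B,C,D,G} → run B
t=4: ready={B,C,D,F,G} → run F
t=5: ready={B,C,D,F,G} → run F
t=6: ready={B,C,D,G,H} → run B
t=7: ready={C,D,G,H} → run C
t=8: ready={C,D,G,H} → run C
t=9: ready={C,D,G,H} → run C
t=10: ready={C,D,G,H} → run C
t=11: ready={C,D,G,H} → run C
t=12: ready={C,D,G,H} → run C
t=13: ready={D,G,H} → run H
t=14: ready={D,G,H} → run H
t=15: ready={D,G,H} → run H
t=16: ready={D,G,H} → run H
t=17: ready={D,G,H} → run H
t=18: ready={D,G,H} → run H
t=19: ready={D,G,H} → run H
t=20: ready={D,G} → run D
t=21: ready={D,G} → run D
t=22: ready={D,G} → run D
t=23: ready={G} → run G
t=24: ready={G} → run G
t=25: ready={G} → run G
t=26: ready={G} → run G
t=27: ready={G} → run G
t=28: ready={G} → run G
t=29: ready={G} → run G
t=30: (idle)
t=31: (idle)
t=32: (idle)
t=33: (idle)
t=34: (idle)
t=35: (idle)

context switches = 8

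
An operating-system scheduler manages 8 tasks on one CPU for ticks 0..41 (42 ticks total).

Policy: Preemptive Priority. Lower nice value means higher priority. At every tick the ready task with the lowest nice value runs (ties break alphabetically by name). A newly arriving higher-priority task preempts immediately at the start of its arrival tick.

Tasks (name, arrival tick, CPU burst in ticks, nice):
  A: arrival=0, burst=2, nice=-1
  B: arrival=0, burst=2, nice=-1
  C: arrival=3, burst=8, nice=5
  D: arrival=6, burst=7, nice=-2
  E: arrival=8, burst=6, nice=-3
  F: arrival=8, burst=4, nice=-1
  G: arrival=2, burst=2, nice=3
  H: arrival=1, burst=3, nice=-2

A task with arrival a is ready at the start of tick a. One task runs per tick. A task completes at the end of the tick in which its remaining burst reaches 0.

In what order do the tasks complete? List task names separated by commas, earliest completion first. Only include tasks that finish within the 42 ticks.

t=0: ready={A,B} → run A
t=1: ready={A,B,H} → run H
t=2: ready={A,B,G,H} → run H
t=3: ready={A,B,C,G,H} → run H
t=4: ready={A,B,C,G} → run A
t=5: ready={B,C,G} → run B
t=6: ready={B,C,D,G} → run D
t=7: ready={B,C,D,G} → run D
t=8: ready={B,C,D,E,F,G} → run E
t=9: ready={B,C,D,E,F,G} → run E
t=10: ready={B,C,D,E,F,G} → run E
t=11: ready={B,C,D,E,F,G} → run E
t=12: ready={B,C,D,E,F,G} → run E
t=13: ready={B,C,D,E,F,G} → run E
t=14: ready={B,C,D,F,G} → run D
t=15: ready={B,C,D,F,G} → run D
t=16: ready={B,C,D,F,G} → run D
t=17: ready={B,C,D,F,G} → run D
t=18: ready={B,C,D,F,G} → run D
t=19: ready={B,C,F,G} → run B
t=20: ready={C,F,G} → run F
t=21: ready={C,F,G} → run F
t=22: ready={C,F,G} → run F
t=23: ready={C,F,G} → run F
t=24: ready={C,G} → run G
t=25: ready={C,G} → run G
t=26: ready={C} → run C
t=27: ready={C} → run C
t=28: ready={C} → run C
t=29: ready={C} → run C
t=30: ready={C} → run C
t=31: ready={C} → run C
t=32: ready={C} → run C
t=33: ready={C} → run C
t=34: (idle)
t=35: (idle)
t=36: (idle)
t=37: (idle)
t=38: (idle)
t=39: (idle)
t=40: (idle)
t=41: (idle)

completion order = H, A, E, D, B, F, G, C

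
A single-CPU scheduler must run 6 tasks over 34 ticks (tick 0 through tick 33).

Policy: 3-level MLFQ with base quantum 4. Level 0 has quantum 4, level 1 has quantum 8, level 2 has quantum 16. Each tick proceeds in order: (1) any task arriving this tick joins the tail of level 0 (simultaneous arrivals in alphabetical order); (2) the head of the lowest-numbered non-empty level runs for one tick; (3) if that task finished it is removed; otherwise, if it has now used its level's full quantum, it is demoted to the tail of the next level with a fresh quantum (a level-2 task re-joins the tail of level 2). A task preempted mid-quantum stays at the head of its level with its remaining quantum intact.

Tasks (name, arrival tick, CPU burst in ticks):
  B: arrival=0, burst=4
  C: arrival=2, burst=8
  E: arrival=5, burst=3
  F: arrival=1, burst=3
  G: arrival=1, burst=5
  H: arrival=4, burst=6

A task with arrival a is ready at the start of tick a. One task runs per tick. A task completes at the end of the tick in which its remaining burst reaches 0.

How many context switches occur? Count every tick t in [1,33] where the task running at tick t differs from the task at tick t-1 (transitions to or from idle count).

t=0: L0/L1/L2 = B/-/- → run B
t=1: L0/L1/L2 = BFG/-/- → run B
t=2: L0/L1/L2 = BFGC/-/- → run B
t=3: L0/L1/L2 = BFGC/-/- → run B
t=4: L0/L1/L2 = FGCH/-/- → run F
t=5: L0/L1/L2 = FGCHE/-/- → run F
t=6: L0/L1/L2 = FGCHE/-/- → run F
t=7: L0/L1/L2 = GCHE/-/- → run G
t=8: L0/L1/L2 = GCHE/-/- → run G
t=9: L0/L1/L2 = GCHE/-/- → run G
t=10: L0/L1/L2 = GCHE/-/- → run G
t=11: L0/L1/L2 = CHE/G/- → run C
t=12: L0/L1/L2 = CHE/G/- → run C
t=13: L0/L1/L2 = CHE/G/- → run C
t=14: L0/L1/L2 = CHE/G/- → run C
t=15: L0/L1/L2 = HE/GC/- → run H
t=16: L0/L1/L2 = HE/GC/- → run H
t=17: L0/L1/L2 = HE/GC/- → run H
t=18: L0/L1/L2 = HE/GC/- → run H
t=19: L0/L1/L2 = E/GCH/- → run E
t=20: L0/L1/L2 = E/GCH/- → run E
t=21: L0/L1/L2 = E/GCH/- → run E
t=22: L0/L1/L2 = -/GCH/- → run G
t=23: L0/L1/L2 = -/CH/- → run C
t=24: L0/L1/L2 = -/CH/- → run C
t=25: L0/L1/L2 = -/CH/- → run C
t=26: L0/L1/L2 = -/CH/- → run C
t=27: L0/L1/L2 = -/H/- → run H
t=28: L0/L1/L2 = -/H/- → run H
t=29: (idle)
t=30: (idle)
t=31: (idle)
t=32: (idle)
t=33: (idle)

context switches = 9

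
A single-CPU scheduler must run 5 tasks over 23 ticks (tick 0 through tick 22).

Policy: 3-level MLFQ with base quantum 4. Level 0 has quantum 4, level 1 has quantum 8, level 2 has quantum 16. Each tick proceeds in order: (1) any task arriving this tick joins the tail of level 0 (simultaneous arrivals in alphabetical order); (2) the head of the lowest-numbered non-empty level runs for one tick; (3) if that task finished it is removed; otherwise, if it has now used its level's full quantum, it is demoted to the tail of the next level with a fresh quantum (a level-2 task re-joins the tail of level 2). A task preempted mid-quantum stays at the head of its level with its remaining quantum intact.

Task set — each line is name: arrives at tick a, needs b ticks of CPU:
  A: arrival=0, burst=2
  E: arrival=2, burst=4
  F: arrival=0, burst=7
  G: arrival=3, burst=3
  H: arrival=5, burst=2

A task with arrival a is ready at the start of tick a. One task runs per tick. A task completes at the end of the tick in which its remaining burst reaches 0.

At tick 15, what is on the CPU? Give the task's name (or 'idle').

t=0: L0/L1/L2 = AF/-/- → run A
t=1: L0/L1/L2 = AF/-/- → run A
t=2: L0/L1/L2 = FE/-/- → run F
t=3: L0/L1/L2 = FEG/-/- → run F
t=4: L0/L1/L2 = FEG/-/- → run F
t=5: L0/L1/L2 = FEGH/-/- → run F
t=6: L0/L1/L2 = EGH/F/- → run E
t=7: L0/L1/L2 = EGH/F/- → run E
t=8: L0/L1/L2 = EGH/F/- → run E
t=9: L0/L1/L2 = EGH/F/- → run E
t=10: L0/L1/L2 = GH/F/- → run G
t=11: L0/L1/L2 = GH/F/- → run G
t=12: L0/L1/L2 = GH/F/- → run G
t=13: L0/L1/L2 = H/F/- → run H
t=14: L0/L1/L2 = H/F/- → run H
t=15: L0/L1/L2 = -/F/- → run F
t=16: L0/L1/L2 = -/F/- → run F
t=17: L0/L1/L2 = -/F/- → run F
t=18: (idle)
t=19: (idle)
t=20: (idle)
t=21: (idle)
t=22: (idle)

running at tick 15 = F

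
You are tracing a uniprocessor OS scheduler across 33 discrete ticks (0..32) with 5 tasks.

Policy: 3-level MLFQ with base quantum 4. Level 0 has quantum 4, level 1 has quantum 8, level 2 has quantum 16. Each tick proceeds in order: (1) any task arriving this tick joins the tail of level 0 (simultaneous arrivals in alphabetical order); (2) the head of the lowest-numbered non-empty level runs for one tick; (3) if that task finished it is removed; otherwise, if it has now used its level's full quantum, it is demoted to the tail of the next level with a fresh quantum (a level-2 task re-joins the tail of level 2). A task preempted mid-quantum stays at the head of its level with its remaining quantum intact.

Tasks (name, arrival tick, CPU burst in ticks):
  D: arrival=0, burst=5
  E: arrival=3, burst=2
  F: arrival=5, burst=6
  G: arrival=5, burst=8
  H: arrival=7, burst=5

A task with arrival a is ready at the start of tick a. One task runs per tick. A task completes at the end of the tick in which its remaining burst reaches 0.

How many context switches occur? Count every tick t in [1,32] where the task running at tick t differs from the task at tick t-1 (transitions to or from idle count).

context switches = 9

t=0: L0/L1/L2 = D/-/- → run D
t=1: L0/L1/L2 = D/-/- → run D
t=2: L0/L1/L2 = D/-/- → run D
t=3: L0/L1/L2 = DE/-/- → run D
t=4: L0/L1/L2 = E/D/- → run E
t=5: L0/L1/L2 = EFG/D/- → run E
t=6: L0/L1/L2 = FG/D/- → run F
t=7: L0/L1/L2 = FGH/D/- → run F
t=8: L0/L1/L2 = FGH/D/- → run F
t=9: L0/L1/L2 = FGH/D/- → run F
t=10: L0/L1/L2 = GH/DF/- → run G
t=11: L0/L1/L2 = GH/DF/- → run G
t=12: L0/L1/L2 = GH/DF/- → run G
t=13: L0/L1/L2 = GH/DF/- → run G
t=14: L0/L1/L2 = H/DFG/- → run H
t=15: L0/L1/L2 = H/DFG/- → run H
t=16: L0/L1/L2 = H/DFG/- → run H
t=17: L0/L1/L2 = H/DFG/- → run H
t=18: L0/L1/L2 = -/DFGH/- → run D
t=19: L0/L1/L2 = -/FGH/- → run F
t=20: L0/L1/L2 = -/FGH/- → run F
t=21: L0/L1/L2 = -/GH/- → run G
t=22: L0/L1/L2 = -/GH/- → run G
t=23: L0/L1/L2 = -/GH/- → run G
t=24: L0/L1/L2 = -/GH/- → run G
t=25: L0/L1/L2 = -/H/- → run H
t=26: (idle)
t=27: (idle)
t=28: (idle)
t=29: (idle)
t=30: (idle)
t=31: (idle)
t=32: (idle)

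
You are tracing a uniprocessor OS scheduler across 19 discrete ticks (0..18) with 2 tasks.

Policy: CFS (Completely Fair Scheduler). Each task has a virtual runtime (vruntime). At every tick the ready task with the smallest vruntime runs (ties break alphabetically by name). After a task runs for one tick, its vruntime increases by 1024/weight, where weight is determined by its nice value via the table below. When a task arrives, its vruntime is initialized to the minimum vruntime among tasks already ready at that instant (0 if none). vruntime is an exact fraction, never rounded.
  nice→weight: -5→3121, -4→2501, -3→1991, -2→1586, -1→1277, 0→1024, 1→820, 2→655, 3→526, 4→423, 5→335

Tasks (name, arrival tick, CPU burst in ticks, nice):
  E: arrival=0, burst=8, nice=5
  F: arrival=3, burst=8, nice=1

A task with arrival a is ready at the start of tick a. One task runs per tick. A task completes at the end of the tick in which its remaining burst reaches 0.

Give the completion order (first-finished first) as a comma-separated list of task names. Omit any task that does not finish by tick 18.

t=0: vr[E=0] → run E
t=1: vr[E=1024/335] → run E
t=2: vr[E=2048/335] → run E
t=3: vr[E=3072/335 F=3072/335] → run E
t=4: vr[E=4096/335 F=3072/335] → run F
t=5: vr[E=4096/335 F=143104/13735] → run F
t=6: vr[E=4096/335 F=160256/13735] → run F
t=7: vr[E=4096/335 F=177408/13735] → run E
t=8: vr[E=1024/67 F=177408/13735] → run F
t=9: vr[E=1024/67 F=38912/2747] → run F
t=10: vr[E=1024/67 F=211712/13735] → run E
t=11: vr[E=6144/335 F=211712/13735] → run F
t=12: vr[E=6144/335 F=228864/13735] → run F
t=13: vr[E=6144/335 F=246016/13735] → run F
t=14: vr[E=6144/335] → run E
t=15: vr[E=7168/335] → run E
t=16: (idle)
t=17: (idle)
t=18: (idle)

completion order = F, E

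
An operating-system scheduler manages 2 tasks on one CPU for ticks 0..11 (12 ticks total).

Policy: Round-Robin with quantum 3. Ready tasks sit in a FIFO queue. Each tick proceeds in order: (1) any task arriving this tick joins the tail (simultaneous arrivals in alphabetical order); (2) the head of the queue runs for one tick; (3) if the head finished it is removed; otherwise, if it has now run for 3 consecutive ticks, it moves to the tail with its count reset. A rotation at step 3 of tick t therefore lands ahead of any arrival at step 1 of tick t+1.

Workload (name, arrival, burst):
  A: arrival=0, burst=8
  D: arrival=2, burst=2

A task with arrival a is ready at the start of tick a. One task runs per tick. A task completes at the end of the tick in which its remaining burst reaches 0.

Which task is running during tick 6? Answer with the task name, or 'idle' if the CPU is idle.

running at tick 6 = A

t=0: queue=[A] q_used=0 → run A
t=1: queue=[A] q_used=1 → run A
t=2: queue=[A,D] q_used=2 → run A
t=3: queue=[D,A] q_used=0 → run D
t=4: queue=[D,A] q_used=1 → run D
t=5: queue=[A] q_used=0 → run A
t=6: queue=[A] q_used=1 → run A
t=7: queue=[A] q_used=2 → run A
t=8: queue=[A] q_used=0 → run A
t=9: queue=[A] q_used=1 → run A
t=10: (idle)
t=11: (idle)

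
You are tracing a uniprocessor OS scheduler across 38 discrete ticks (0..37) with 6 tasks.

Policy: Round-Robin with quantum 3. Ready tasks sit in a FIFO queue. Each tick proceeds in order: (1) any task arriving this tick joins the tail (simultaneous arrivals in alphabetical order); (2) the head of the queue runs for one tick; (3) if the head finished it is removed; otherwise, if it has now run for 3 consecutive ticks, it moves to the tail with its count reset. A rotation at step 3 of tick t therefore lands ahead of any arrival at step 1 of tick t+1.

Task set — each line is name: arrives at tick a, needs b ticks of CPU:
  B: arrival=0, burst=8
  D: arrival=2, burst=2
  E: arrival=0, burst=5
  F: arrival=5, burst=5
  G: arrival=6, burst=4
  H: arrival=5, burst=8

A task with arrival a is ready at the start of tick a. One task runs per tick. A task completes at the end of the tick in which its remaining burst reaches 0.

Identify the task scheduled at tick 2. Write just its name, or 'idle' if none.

t=0: queue=[B,E] q_used=0 → run B
t=1: queue=[B,E] q_used=1 → run B
t=2: queue=[B,E,D] q_used=2 → run B
t=3: queue=[E,D,B] q_used=0 → run E
t=4: queue=[E,D,B] q_used=1 → run E
t=5: queue=[E,D,B,F,H] q_used=2 → run E
t=6: queue=[D,B,F,H,E,G] q_used=0 → run D
t=7: queue=[D,B,F,H,E,G] q_used=1 → run D
t=8: queue=[B,F,H,E,G] q_used=0 → run B
t=9: queue=[B,F,H,E,G] q_used=1 → run B
t=10: queue=[B,F,H,E,G] q_used=2 → run B
t=11: queue=[F,H,E,G,B] q_used=0 → run F
t=12: queue=[F,H,E,G,B] q_used=1 → run F
t=13: queue=[F,H,E,G,B] q_used=2 → run F
t=14: queue=[H,E,G,B,F] q_used=0 → run H
t=15: queue=[H,E,G,B,F] q_used=1 → run H
t=16: queue=[H,E,G,B,F] q_used=2 → run H
t=17: queue=[E,G,B,F,H] q_used=0 → run E
t=18: queue=[E,G,B,F,H] q_used=1 → run E
t=19: queue=[G,B,F,H] q_used=0 → run G
t=20: queue=[G,B,F,H] q_used=1 → run G
t=21: queue=[G,B,F,H] q_used=2 → run G
t=22: queue=[B,F,H,G] q_used=0 → run B
t=23: queue=[B,F,H,G] q_used=1 → run B
t=24: queue=[F,H,G] q_used=0 → run F
t=25: queue=[F,H,G] q_used=1 → run F
t=26: queue=[H,G] q_used=0 → run H
t=27: queue=[H,G] q_used=1 → run H
t=28: queue=[H,G] q_used=2 → run H
t=29: queue=[G,H] q_used=0 → run G
t=30: queue=[H] q_used=0 → run H
t=31: queue=[H] q_used=1 → run H
t=32: (idle)
t=33: (idle)
t=34: (idle)
t=35: (idle)
t=36: (idle)
t=37: (idle)

running at tick 2 = B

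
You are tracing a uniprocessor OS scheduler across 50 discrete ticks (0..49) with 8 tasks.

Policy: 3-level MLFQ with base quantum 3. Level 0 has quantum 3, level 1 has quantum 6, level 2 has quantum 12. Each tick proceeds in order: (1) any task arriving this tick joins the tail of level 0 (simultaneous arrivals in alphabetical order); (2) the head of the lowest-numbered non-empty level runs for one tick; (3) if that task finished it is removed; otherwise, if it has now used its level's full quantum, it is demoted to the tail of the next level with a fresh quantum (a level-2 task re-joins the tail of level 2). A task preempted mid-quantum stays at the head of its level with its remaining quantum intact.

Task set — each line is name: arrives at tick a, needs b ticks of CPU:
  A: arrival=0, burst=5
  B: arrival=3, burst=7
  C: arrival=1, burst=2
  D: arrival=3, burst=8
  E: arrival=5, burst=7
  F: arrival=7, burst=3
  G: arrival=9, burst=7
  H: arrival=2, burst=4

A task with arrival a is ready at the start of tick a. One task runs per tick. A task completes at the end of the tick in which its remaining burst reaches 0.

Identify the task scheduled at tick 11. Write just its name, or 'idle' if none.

running at tick 11 = D

t=0: L0/L1/L2 = A/-/- → run A
t=1: L0/L1/L2 = AC/-/- → run A
t=2: L0/L1/L2 = ACH/-/- → run A
t=3: L0/L1/L2 = CHBD/A/- → run C
t=4: L0/L1/L2 = CHBD/A/- → run C
t=5: L0/L1/L2 = HBDE/A/- → run H
t=6: L0/L1/L2 = HBDE/A/- → run H
t=7: L0/L1/L2 = HBDEF/A/- → run H
t=8: L0/L1/L2 = BDEF/AH/- → run B
t=9: L0/L1/L2 = BDEFG/AH/- → run B
t=10: L0/L1/L2 = BDEFG/AH/- → run B
t=11: L0/L1/L2 = DEFG/AHB/- → run D
t=12: L0/L1/L2 = DEFG/AHB/- → run D
t=13: L0/L1/L2 = DEFG/AHB/- → run D
t=14: L0/L1/L2 = EFG/AHBD/- → run E
t=15: L0/L1/L2 = EFG/AHBD/- → run E
t=16: L0/L1/L2 = EFG/AHBD/- → run E
t=17: L0/L1/L2 = FG/AHBDE/- → run F
t=18: L0/L1/L2 = FG/AHBDE/- → run F
t=19: L0/L1/L2 = FG/AHBDE/- → run F
t=20: L0/L1/L2 = G/AHBDE/- → run G
t=21: L0/L1/L2 = G/AHBDE/- → run G
t=22: L0/L1/L2 = G/AHBDE/- → run G
t=23: L0/L1/L2 = -/AHBDEG/- → run A
t=24: L0/L1/L2 = -/AHBDEG/- → run A
t=25: L0/L1/L2 = -/HBDEG/- → run H
t=26: L0/L1/L2 = -/BDEG/- → run B
t=27: L0/L1/L2 = -/BDEG/- → run B
t=28: L0/L1/L2 = -/BDEG/- → run B
t=29: L0/L1/L2 = -/BDEG/- → run B
t=30: L0/L1/L2 = -/DEG/- → run D
t=31: L0/L1/L2 = -/DEG/- → run D
t=32: L0/L1/L2 = -/DEG/- → run D
t=33: L0/L1/L2 = -/DEG/- → run D
t=34: L0/L1/L2 = -/DEG/- → run D
t=35: L0/L1/L2 = -/EG/- → run E
t=36: L0/L1/L2 = -/EG/- → run E
t=37: L0/L1/L2 = -/EG/- → run E
t=38: L0/L1/L2 = -/EG/- → run E
t=39: L0/L1/L2 = -/G/- → run G
t=40: L0/L1/L2 = -/G/- → run G
t=41: L0/L1/L2 = -/G/- → run G
t=42: L0/L1/L2 = -/G/- → run G
t=43: (idle)
t=44: (idle)
t=45: (idle)
t=46: (idle)
t=47: (idle)
t=48: (idle)
t=49: (idle)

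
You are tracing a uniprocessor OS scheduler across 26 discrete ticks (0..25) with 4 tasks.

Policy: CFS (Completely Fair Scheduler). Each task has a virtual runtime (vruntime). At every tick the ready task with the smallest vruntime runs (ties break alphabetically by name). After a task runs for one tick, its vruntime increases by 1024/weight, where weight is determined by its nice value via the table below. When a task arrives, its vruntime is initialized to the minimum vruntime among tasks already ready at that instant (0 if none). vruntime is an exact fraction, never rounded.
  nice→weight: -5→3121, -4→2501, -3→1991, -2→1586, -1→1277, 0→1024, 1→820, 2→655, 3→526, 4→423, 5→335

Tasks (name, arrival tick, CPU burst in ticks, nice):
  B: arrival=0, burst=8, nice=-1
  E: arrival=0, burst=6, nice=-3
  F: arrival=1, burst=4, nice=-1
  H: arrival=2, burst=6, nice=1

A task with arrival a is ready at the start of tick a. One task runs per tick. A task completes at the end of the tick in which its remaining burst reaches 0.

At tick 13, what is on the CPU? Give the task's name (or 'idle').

t=0: vr[B=0 E=0] → run B
t=1: vr[B=1024/1277 E=0 F=0] → run E
t=2: vr[B=1024/1277 E=1024/1991 F=0 H=0] → run F
t=3: vr[B=1024/1277 E=1024/1991 F=1024/1277 H=0] → run H
t=4: vr[B=1024/1277 E=1024/1991 F=1024/1277 H=256/205] → run E
t=5: vr[B=1024/1277 E=2048/1991 F=1024/1277 H=256/205] → run B
t=6: vr[B=2048/1277 E=2048/1991 F=1024/1277 H=256/205] → run F
t=7: vr[B=2048/1277 E=2048/1991 F=2048/1277 H=256/205] → run E
t=8: vr[B=2048/1277 E=3072/1991 F=2048/1277 H=256/205] → run H
t=9: vr[B=2048/1277 E=3072/1991 F=2048/1277 H=512/205] → run E
t=10: vr[B=2048/1277 E=4096/1991 F=2048/1277 H=512/205] → run B
t=11: vr[B=3072/1277 E=4096/1991 F=2048/1277 H=512/205] → run F
t=12: vr[B=3072/1277 E=4096/1991 F=3072/1277 H=512/205] → run E
t=13: vr[B=3072/1277 E=5120/1991 F=3072/1277 H=512/205] → run B
t=14: vr[B=4096/1277 E=5120/1991 F=3072/1277 H=512/205] → run F
t=15: vr[B=4096/1277 E=5120/1991 H=512/205] → run H
t=16: vr[B=4096/1277 E=5120/1991 H=768/205] → run E
t=17: vr[B=4096/1277 H=768/205] → run B
t=18: vr[B=5120/1277 H=768/205] → run H
t=19: vr[B=5120/1277 H=1024/205] → run B
t=20: vr[B=6144/1277 H=1024/205] → run B
t=21: vr[B=7168/1277 H=1024/205] → run H
t=22: vr[B=7168/1277 H=256/41] → run B
t=23: vr[H=256/41] → run H
t=24: (idle)
t=25: (idle)

running at tick 13 = B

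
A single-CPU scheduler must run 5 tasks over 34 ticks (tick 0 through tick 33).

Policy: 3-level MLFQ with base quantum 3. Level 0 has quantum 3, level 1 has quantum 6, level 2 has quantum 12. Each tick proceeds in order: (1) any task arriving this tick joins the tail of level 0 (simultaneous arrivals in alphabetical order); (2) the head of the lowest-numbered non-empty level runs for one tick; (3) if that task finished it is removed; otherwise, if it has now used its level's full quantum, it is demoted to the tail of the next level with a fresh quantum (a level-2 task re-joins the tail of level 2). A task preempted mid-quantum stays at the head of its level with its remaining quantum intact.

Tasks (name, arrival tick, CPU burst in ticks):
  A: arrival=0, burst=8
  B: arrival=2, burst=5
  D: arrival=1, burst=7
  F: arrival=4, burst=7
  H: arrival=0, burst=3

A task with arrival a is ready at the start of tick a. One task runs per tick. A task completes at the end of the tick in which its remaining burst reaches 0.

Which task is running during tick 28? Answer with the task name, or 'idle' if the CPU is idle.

running at tick 28 = F

t=0: L0/L1/L2 = AH/-/- → run A
t=1: L0/L1/L2 = AHD/-/- → run A
t=2: L0/L1/L2 = AHDB/-/- → run A
t=3: L0/L1/L2 = HDB/A/- → run H
t=4: L0/L1/L2 = HDBF/A/- → run H
t=5: L0/L1/L2 = HDBF/A/- → run H
t=6: L0/L1/L2 = DBF/A/- → run D
t=7: L0/L1/L2 = DBF/A/- → run D
t=8: L0/L1/L2 = DBF/A/- → run D
t=9: L0/L1/L2 = BF/AD/- → run B
t=10: L0/L1/L2 = BF/AD/- → run B
t=11: L0/L1/L2 = BF/AD/- → run B
t=12: L0/L1/L2 = F/ADB/- → run F
t=13: L0/L1/L2 = F/ADB/- → run F
t=14: L0/L1/L2 = F/ADB/- → run F
t=15: L0/L1/L2 = -/ADBF/- → run A
t=16: L0/L1/L2 = -/ADBF/- → run A
t=17: L0/L1/L2 = -/ADBF/- → run A
t=18: L0/L1/L2 = -/ADBF/- → run A
t=19: L0/L1/L2 = -/ADBF/- → run A
t=20: L0/L1/L2 = -/DBF/- → run D
t=21: L0/L1/L2 = -/DBF/- → run D
t=22: L0/L1/L2 = -/DBF/- → run D
t=23: L0/L1/L2 = -/DBF/- → run D
t=24: L0/L1/L2 = -/BF/- → run B
t=25: L0/L1/L2 = -/BF/- → run B
t=26: L0/L1/L2 = -/F/- → run F
t=27: L0/L1/L2 = -/F/- → run F
t=28: L0/L1/L2 = -/F/- → run F
t=29: L0/L1/L2 = -/F/- → run F
t=30: (idle)
t=31: (idle)
t=32: (idle)
t=33: (idle)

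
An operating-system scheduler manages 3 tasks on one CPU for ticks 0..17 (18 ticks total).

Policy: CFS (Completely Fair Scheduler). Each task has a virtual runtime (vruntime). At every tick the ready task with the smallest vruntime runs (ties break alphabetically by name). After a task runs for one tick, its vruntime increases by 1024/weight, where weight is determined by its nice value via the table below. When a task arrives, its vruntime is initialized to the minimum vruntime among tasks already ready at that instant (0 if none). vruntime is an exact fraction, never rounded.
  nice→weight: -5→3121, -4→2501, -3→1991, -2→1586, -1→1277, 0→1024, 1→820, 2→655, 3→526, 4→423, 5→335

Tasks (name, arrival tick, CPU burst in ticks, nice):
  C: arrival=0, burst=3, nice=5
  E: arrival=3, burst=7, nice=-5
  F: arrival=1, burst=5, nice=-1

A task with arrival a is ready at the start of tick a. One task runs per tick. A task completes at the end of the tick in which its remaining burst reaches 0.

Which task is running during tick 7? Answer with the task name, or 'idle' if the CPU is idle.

running at tick 7 = F

t=0: vr[C=0] → run C
t=1: vr[C=1024/335 F=1024/335] → run C
t=2: vr[C=2048/335 F=1024/335] → run F
t=3: vr[C=2048/335 E=1650688/427795 F=1650688/427795] → run E
t=4: vr[C=2048/335 E=5589859328/1335148195 F=1650688/427795] → run F
t=5: vr[C=2048/335 E=5589859328/1335148195 F=1993728/427795] → run E
t=6: vr[C=2048/335 E=6027921408/1335148195 F=1993728/427795] → run E
t=7: vr[C=2048/335 E=6465983488/1335148195 F=1993728/427795] → run F
t=8: vr[C=2048/335 E=6465983488/1335148195 F=2336768/427795] → run E
t=9: vr[C=2048/335 E=6904045568/1335148195 F=2336768/427795] → run E
t=10: vr[C=2048/335 E=7342107648/1335148195 F=2336768/427795] → run F
t=11: vr[C=2048/335 E=7342107648/1335148195 F=2679808/427795] → run E
t=12: vr[C=2048/335 E=7780169728/1335148195 F=2679808/427795] → run E
t=13: vr[C=2048/335 F=2679808/427795] → run C
t=14: vr[F=2679808/427795] → run F
t=15: (idle)
t=16: (idle)
t=17: (idle)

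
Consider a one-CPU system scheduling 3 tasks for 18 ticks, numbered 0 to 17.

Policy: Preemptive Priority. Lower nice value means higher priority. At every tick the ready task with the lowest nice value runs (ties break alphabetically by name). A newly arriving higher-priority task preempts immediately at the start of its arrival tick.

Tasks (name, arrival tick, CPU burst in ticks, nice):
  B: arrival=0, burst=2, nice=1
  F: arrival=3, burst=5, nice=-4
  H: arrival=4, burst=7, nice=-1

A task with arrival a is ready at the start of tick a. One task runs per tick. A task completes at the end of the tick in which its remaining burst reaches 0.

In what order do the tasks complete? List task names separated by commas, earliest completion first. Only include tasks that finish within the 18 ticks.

completion order = B, F, H

t=0: ready={B} → run B
t=1: ready={B} → run B
t=2: (idle)
t=3: ready={F} → run F
t=4: ready={F,H} → run F
t=5: ready={F,H} → run F
t=6: ready={F,H} → run F
t=7: ready={F,H} → run F
t=8: ready={H} → run H
t=9: ready={H} → run H
t=10: ready={H} → run H
t=11: ready={H} → run H
t=12: ready={H} → run H
t=13: ready={H} → run H
t=14: ready={H} → run H
t=15: (idle)
t=16: (idle)
t=17: (idle)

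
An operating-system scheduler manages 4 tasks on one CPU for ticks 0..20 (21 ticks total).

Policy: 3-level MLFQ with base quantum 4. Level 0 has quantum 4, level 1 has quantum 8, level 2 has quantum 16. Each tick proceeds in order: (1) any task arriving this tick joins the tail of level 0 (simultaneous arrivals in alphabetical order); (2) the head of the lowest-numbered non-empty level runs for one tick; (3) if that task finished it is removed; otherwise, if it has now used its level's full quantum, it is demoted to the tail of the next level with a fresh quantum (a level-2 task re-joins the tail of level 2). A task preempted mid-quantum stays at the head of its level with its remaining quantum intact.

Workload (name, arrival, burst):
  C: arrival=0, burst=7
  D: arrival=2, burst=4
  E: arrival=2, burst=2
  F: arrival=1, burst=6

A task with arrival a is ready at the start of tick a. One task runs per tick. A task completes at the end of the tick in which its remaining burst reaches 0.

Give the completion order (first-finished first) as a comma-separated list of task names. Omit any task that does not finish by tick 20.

completion order = D, E, C, F

t=0: L0/L1/L2 = C/-/- → run C
t=1: L0/L1/L2 = CF/-/- → run C
t=2: L0/L1/L2 = CFDE/-/- → run C
t=3: L0/L1/L2 = CFDE/-/- → run C
t=4: L0/L1/L2 = FDE/C/- → run F
t=5: L0/L1/L2 = FDE/C/- → run F
t=6: L0/L1/L2 = FDE/C/- → run F
t=7: L0/L1/L2 = FDE/C/- → run F
t=8: L0/L1/L2 = DE/CF/- → run D
t=9: L0/L1/L2 = DE/CF/- → run D
t=10: L0/L1/L2 = DE/CF/- → run D
t=11: L0/L1/L2 = DE/CF/- → run D
t=12: L0/L1/L2 = E/CF/- → run E
t=13: L0/L1/L2 = E/CF/- → run E
t=14: L0/L1/L2 = -/CF/- → run C
t=15: L0/L1/L2 = -/CF/- → run C
t=16: L0/L1/L2 = -/CF/- → run C
t=17: L0/L1/L2 = -/F/- → run F
t=18: L0/L1/L2 = -/F/- → run F
t=19: (idle)
t=20: (idle)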